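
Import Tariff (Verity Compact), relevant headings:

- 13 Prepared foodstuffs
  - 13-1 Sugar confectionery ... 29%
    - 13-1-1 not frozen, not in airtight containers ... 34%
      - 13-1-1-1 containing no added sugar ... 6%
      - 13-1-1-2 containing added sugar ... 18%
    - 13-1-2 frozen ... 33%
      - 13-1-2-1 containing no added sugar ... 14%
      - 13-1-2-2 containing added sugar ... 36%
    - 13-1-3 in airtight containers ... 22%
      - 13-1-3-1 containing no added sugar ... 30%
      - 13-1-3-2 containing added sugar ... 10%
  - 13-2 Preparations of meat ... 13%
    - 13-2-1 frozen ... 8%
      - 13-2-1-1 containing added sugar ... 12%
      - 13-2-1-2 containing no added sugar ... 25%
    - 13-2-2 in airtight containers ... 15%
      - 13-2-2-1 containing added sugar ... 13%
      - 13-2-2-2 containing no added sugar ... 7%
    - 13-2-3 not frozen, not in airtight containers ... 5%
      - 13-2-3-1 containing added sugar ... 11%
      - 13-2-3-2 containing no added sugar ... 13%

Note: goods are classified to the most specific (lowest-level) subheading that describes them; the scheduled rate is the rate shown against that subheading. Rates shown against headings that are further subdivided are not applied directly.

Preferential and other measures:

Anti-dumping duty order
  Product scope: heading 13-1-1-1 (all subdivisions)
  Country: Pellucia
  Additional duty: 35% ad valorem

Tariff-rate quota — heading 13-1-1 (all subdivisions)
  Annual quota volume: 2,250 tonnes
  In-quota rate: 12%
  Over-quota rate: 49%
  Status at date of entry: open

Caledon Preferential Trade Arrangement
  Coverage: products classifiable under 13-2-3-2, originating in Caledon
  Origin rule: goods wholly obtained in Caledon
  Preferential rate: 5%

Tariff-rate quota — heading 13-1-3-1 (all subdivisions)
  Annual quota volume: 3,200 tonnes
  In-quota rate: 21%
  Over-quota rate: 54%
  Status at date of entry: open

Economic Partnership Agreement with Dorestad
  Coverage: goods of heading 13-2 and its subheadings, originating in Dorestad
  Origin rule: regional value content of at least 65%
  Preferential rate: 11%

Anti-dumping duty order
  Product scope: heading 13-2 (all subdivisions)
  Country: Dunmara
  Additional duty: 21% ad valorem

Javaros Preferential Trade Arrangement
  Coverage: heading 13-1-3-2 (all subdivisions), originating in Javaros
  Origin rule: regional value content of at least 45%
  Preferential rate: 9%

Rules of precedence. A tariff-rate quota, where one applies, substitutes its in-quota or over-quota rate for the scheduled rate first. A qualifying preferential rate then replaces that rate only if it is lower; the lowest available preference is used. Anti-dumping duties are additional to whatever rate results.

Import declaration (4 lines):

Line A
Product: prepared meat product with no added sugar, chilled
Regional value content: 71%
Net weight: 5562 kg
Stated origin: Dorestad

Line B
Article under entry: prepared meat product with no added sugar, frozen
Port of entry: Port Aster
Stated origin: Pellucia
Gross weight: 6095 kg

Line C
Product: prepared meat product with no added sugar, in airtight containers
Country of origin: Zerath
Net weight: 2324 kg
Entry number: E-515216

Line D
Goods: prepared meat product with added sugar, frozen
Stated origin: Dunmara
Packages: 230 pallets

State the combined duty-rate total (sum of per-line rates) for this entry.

76%

Line A: prepared meat product → 13-2; chilled → 13-2-3; with no added sugar → 13-2-3-2. Scheduled 13%. Dorestad agreement on 13-2: RVC ≥ 65% → 11% available; preferential 11%. → 11%.
Line B: prepared meat product → 13-2; frozen → 13-2-1; with no added sugar → 13-2-1-2. Scheduled 25%. No special measure applies. → 25%.
Line C: prepared meat product → 13-2; in airtight containers → 13-2-2; with no added sugar → 13-2-2-2. Scheduled 7%. No special measure applies. → 7%.
Line D: prepared meat product → 13-2; frozen → 13-2-1; with added sugar → 13-2-1-1. Scheduled 12%. anti-dumping (Dunmara, 13-2): +21%; total 12% + 21% = 33%. → 33%.
Sum: 11% + 25% + 7% + 33% = 76%.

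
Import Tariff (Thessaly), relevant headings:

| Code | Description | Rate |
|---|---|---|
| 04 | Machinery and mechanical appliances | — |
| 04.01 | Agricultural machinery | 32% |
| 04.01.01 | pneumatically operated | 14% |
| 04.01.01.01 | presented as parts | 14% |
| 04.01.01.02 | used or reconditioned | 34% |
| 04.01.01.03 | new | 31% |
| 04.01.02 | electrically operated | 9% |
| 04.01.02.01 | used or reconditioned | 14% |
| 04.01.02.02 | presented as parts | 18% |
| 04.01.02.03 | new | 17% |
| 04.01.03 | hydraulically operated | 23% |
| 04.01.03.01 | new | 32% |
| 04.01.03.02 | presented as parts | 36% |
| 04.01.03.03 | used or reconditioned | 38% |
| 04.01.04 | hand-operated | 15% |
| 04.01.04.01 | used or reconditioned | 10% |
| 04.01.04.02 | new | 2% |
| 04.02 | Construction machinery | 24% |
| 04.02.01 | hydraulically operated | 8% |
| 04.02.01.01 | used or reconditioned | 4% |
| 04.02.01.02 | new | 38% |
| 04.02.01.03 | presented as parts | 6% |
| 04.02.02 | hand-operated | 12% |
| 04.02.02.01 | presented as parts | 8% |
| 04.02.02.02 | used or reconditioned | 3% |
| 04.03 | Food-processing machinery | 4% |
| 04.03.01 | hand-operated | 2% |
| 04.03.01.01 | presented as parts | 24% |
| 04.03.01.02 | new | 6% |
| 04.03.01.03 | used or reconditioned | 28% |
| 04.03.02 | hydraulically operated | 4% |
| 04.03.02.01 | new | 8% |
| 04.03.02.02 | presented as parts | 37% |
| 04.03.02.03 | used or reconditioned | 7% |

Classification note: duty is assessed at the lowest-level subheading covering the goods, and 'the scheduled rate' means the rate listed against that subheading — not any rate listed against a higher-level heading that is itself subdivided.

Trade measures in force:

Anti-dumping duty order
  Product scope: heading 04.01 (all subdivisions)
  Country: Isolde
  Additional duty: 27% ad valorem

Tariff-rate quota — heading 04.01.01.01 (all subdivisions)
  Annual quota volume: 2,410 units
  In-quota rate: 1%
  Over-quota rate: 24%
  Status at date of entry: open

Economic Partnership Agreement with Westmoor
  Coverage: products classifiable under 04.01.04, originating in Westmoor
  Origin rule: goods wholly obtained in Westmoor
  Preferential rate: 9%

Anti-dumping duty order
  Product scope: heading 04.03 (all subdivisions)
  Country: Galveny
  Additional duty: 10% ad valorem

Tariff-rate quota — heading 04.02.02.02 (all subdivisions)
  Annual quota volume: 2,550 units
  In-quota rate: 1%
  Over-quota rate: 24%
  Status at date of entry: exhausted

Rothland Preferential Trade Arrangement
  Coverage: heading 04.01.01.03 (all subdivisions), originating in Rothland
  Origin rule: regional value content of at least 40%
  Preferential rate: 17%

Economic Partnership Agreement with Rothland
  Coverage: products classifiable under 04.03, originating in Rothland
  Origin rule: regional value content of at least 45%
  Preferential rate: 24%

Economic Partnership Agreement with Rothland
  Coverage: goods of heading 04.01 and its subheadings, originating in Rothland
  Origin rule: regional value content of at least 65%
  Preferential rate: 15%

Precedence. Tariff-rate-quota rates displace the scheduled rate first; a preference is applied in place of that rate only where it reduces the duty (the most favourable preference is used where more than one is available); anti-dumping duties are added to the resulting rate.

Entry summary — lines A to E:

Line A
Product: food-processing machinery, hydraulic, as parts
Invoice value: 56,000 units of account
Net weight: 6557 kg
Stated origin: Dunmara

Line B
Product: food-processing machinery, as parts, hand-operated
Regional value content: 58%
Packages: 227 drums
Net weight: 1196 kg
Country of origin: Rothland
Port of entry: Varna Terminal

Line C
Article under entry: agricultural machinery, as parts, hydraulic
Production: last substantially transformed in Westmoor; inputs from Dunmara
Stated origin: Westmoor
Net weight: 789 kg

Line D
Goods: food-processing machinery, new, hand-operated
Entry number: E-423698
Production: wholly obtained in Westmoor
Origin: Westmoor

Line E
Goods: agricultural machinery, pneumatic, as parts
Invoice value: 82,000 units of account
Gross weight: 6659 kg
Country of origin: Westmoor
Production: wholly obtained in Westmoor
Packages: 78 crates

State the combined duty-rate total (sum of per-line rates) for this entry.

104%

Line A: food-processing → 04.03; hydraulic → 04.03.02; as parts → 04.03.02.02. Scheduled 37%. No special measure applies. → 37%.
Line B: food-processing → 04.03; hand-operated → 04.03.01; as parts → 04.03.01.01. Scheduled 24%. Rothland agreement on 04.01.01.03: 04.03.01.01 not covered; Rothland agreement on 04.03: RVC ≥ 45% → 24% available; Rothland agreement on 04.01: 04.03.01.01 not covered; preference 24% not lower than 24% → no reduction. → 24%.
Line C: agricultural → 04.01; hydraulic → 04.01.03; as parts → 04.01.03.02. Scheduled 36%. Westmoor agreement on 04.01.04: 04.01.03.02 not covered. → 36%.
Line D: food-processing → 04.03; hand-operated → 04.03.01; new → 04.03.01.02. Scheduled 6%. Westmoor agreement on 04.01.04: 04.03.01.02 not covered. → 6%.
Line E: agricultural → 04.01; pneumatic → 04.01.01; as parts → 04.01.01.01. Scheduled 14%. quota on 04.01.01.01 open → in-quota 1%; Westmoor agreement on 04.01.04: 04.01.01.01 not covered. → 1%.
Sum: 37% + 24% + 36% + 6% + 1% = 104%.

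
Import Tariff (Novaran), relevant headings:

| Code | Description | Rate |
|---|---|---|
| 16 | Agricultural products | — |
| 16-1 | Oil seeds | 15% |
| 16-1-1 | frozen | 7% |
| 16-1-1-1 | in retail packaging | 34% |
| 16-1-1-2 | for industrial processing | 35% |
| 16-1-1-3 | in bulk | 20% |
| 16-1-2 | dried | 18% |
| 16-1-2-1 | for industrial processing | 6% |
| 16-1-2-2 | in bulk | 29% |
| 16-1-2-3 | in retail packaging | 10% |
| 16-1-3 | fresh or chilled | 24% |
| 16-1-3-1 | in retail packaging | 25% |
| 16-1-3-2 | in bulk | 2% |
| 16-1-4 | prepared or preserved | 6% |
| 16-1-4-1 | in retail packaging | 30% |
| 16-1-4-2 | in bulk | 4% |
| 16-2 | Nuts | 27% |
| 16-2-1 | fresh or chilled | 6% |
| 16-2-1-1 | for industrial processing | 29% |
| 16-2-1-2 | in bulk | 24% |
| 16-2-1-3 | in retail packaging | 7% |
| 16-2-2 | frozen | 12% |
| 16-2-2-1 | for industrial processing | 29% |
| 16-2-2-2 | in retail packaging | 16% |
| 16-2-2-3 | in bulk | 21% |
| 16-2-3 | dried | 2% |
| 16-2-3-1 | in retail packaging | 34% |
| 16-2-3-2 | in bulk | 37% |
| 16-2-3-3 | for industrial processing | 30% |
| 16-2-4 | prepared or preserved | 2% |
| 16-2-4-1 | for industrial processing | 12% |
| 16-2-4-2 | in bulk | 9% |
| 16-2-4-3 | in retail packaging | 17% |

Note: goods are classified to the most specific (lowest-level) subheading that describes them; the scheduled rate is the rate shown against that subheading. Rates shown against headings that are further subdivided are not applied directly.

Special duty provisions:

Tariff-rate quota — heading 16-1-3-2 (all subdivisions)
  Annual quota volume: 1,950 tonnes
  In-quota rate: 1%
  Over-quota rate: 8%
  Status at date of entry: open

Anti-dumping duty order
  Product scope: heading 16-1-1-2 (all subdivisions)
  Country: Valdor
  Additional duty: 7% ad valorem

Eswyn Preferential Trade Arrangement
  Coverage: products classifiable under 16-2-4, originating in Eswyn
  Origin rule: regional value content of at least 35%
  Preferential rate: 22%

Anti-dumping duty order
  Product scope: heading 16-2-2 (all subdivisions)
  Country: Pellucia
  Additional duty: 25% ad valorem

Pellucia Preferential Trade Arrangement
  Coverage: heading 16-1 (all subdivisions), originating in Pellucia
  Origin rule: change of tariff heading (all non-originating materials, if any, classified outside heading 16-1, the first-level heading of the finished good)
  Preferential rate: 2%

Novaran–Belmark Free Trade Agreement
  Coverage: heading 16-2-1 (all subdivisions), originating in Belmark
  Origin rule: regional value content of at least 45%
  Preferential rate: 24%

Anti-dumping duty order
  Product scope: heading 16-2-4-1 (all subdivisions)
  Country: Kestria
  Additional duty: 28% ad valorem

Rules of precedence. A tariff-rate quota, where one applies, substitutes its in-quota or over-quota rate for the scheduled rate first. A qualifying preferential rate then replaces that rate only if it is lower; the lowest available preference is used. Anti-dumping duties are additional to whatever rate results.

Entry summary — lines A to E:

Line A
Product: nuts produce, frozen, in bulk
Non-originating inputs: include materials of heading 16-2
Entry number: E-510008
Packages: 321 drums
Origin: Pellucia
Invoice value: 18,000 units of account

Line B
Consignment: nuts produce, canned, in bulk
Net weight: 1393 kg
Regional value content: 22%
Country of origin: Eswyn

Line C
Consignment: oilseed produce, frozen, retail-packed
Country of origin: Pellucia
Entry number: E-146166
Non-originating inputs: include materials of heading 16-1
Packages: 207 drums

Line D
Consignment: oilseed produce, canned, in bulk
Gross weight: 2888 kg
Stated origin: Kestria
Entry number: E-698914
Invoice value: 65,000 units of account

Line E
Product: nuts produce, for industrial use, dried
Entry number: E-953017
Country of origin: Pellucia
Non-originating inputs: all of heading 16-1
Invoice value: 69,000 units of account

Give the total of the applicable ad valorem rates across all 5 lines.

123%

Line A: nuts → 16-2; frozen → 16-2-2; in bulk → 16-2-2-3. Scheduled 21%. Pellucia agreement on 16-1: 16-2-2-3 not covered; anti-dumping (Pellucia, 16-2-2): +25%; total 21% + 25% = 46%. → 46%.
Line B: nuts → 16-2; canned → 16-2-4; in bulk → 16-2-4-2. Scheduled 9%. Eswyn agreement on 16-2-4: RVC < 35%. → 9%.
Line C: oilseed → 16-1; frozen → 16-1-1; retail-packed → 16-1-1-1. Scheduled 34%. Pellucia agreement on 16-1: CTH not met. → 34%.
Line D: oilseed → 16-1; canned → 16-1-4; in bulk → 16-1-4-2. Scheduled 4%. No special measure applies. → 4%.
Line E: nuts → 16-2; dried → 16-2-3; for industrial use → 16-2-3-3. Scheduled 30%. Pellucia agreement on 16-1: 16-2-3-3 not covered. → 30%.
Sum: 46% + 9% + 34% + 4% + 30% = 123%.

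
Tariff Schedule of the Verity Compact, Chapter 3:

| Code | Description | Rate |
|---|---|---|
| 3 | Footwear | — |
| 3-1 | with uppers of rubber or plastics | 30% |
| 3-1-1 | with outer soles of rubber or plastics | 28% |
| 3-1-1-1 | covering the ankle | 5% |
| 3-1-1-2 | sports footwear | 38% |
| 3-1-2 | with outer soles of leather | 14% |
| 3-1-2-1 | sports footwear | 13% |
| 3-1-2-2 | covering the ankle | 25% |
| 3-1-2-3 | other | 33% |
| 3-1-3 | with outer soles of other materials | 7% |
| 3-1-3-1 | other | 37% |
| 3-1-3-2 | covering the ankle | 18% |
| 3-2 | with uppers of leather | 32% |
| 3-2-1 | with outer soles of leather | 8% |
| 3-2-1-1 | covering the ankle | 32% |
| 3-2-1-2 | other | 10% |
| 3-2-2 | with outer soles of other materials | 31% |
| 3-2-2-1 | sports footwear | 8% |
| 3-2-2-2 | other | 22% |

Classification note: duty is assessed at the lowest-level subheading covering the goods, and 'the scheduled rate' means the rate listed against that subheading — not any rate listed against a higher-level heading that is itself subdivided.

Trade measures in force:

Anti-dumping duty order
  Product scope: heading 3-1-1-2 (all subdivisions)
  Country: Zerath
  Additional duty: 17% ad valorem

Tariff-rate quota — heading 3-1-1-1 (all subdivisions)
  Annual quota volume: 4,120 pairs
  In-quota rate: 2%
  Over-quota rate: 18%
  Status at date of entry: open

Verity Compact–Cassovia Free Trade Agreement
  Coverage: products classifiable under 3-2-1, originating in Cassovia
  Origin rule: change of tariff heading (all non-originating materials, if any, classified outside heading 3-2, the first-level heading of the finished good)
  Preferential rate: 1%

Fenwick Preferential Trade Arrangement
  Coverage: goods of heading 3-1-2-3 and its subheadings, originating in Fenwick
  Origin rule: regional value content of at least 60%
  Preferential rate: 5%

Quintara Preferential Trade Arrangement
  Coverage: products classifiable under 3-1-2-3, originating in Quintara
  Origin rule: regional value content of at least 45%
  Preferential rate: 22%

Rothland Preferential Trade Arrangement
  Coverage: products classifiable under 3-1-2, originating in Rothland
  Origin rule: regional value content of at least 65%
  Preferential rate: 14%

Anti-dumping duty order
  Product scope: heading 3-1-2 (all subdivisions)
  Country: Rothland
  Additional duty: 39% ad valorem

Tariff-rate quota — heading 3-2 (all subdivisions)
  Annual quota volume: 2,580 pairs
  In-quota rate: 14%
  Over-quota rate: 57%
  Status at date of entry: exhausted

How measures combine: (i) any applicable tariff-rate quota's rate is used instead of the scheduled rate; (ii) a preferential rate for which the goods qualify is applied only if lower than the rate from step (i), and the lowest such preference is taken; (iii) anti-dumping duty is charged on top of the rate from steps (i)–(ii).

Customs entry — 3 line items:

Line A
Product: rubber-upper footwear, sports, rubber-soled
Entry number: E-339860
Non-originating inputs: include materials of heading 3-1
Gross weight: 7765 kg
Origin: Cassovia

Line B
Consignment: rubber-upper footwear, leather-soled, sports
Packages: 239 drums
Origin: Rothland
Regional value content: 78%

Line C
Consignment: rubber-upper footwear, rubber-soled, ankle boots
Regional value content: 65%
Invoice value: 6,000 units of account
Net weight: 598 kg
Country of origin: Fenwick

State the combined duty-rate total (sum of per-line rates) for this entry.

92%

Line A: rubber-upper → 3-1; rubber-soled → 3-1-1; sports → 3-1-1-2. Scheduled 38%. Cassovia agreement on 3-2-1: 3-1-1-2 not covered. → 38%.
Line B: rubber-upper → 3-1; leather-soled → 3-1-2; sports → 3-1-2-1. Scheduled 13%. Rothland agreement on 3-1-2: RVC ≥ 65% → 14% available; preference 14% not lower than 13% → no reduction; anti-dumping (Rothland, 3-1-2): +39%; total 13% + 39% = 52%. → 52%.
Line C: rubber-upper → 3-1; rubber-soled → 3-1-1; ankle boots → 3-1-1-1. Scheduled 5%. quota on 3-1-1-1 open → in-quota 2%; Fenwick agreement on 3-1-2-3: 3-1-1-1 not covered. → 2%.
Sum: 38% + 52% + 2% = 92%.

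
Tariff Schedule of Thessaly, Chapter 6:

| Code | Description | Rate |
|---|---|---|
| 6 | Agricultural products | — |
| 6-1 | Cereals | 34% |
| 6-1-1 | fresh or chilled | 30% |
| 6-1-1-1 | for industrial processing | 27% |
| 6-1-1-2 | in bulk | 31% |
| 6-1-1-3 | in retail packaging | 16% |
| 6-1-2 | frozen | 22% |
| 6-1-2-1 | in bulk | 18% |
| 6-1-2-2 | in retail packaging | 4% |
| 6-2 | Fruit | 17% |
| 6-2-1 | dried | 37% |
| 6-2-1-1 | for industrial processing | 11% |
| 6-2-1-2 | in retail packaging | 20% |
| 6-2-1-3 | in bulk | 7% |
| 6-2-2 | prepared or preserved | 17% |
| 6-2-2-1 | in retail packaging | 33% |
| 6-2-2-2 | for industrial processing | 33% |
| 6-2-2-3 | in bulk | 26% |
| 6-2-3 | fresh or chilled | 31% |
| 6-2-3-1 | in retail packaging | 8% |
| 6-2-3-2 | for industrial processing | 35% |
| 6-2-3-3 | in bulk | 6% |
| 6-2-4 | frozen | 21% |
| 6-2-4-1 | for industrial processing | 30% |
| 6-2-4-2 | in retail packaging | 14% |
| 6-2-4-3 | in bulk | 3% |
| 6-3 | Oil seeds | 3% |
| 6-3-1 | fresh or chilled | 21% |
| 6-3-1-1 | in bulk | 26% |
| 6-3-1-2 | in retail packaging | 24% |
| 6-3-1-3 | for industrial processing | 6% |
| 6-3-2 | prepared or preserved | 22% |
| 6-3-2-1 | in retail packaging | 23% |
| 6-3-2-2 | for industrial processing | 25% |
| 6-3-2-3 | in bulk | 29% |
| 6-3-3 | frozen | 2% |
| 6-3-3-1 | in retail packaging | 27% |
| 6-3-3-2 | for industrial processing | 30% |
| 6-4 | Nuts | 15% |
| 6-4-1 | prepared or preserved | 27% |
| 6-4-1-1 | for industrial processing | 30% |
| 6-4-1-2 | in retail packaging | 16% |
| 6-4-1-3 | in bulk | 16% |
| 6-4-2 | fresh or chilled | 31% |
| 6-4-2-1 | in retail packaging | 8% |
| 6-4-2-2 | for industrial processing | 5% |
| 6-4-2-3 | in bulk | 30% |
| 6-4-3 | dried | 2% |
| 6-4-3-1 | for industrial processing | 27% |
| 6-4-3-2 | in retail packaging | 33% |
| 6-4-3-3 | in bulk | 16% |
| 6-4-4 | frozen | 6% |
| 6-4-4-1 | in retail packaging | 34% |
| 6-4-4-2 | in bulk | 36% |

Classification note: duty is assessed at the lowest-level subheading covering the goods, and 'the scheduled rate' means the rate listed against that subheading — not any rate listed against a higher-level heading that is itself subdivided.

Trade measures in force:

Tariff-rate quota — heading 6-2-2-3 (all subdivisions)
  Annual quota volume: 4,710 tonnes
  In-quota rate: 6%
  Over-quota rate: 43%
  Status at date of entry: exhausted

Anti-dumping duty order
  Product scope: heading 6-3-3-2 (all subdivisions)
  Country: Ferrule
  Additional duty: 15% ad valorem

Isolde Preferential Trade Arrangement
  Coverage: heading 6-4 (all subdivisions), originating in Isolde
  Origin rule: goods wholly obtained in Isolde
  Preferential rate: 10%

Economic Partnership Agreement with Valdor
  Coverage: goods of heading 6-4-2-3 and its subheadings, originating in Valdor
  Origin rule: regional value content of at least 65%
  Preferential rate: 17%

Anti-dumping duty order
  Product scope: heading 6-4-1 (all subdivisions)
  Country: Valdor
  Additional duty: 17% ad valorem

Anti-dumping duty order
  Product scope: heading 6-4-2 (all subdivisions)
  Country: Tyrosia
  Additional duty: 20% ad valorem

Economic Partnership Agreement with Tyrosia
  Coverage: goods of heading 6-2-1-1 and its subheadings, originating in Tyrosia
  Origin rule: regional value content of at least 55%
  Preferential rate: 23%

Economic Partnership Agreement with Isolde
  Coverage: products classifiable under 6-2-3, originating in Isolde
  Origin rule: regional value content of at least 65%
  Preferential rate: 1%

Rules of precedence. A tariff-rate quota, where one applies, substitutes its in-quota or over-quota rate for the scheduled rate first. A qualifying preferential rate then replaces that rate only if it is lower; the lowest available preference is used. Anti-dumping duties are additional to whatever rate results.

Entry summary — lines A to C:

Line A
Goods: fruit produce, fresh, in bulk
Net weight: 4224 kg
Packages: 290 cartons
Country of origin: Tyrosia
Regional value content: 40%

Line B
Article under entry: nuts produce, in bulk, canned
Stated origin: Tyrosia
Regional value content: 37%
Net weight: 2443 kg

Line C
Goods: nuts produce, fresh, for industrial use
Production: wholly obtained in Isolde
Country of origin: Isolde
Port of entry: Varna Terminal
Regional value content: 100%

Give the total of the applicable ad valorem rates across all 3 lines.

27%

Line A: fruit → 6-2; fresh → 6-2-3; in bulk → 6-2-3-3. Scheduled 6%. Tyrosia agreement on 6-2-1-1: 6-2-3-3 not covered. → 6%.
Line B: nuts → 6-4; canned → 6-4-1; in bulk → 6-4-1-3. Scheduled 16%. Tyrosia agreement on 6-2-1-1: 6-4-1-3 not covered. → 16%.
Line C: nuts → 6-4; fresh → 6-4-2; for industrial use → 6-4-2-2. Scheduled 5%. Isolde agreement on 6-4: wholly obtained → 10% available; Isolde agreement on 6-2-3: 6-4-2-2 not covered; preference 10% not lower than 5% → no reduction. → 5%.
Sum: 6% + 16% + 5% = 27%.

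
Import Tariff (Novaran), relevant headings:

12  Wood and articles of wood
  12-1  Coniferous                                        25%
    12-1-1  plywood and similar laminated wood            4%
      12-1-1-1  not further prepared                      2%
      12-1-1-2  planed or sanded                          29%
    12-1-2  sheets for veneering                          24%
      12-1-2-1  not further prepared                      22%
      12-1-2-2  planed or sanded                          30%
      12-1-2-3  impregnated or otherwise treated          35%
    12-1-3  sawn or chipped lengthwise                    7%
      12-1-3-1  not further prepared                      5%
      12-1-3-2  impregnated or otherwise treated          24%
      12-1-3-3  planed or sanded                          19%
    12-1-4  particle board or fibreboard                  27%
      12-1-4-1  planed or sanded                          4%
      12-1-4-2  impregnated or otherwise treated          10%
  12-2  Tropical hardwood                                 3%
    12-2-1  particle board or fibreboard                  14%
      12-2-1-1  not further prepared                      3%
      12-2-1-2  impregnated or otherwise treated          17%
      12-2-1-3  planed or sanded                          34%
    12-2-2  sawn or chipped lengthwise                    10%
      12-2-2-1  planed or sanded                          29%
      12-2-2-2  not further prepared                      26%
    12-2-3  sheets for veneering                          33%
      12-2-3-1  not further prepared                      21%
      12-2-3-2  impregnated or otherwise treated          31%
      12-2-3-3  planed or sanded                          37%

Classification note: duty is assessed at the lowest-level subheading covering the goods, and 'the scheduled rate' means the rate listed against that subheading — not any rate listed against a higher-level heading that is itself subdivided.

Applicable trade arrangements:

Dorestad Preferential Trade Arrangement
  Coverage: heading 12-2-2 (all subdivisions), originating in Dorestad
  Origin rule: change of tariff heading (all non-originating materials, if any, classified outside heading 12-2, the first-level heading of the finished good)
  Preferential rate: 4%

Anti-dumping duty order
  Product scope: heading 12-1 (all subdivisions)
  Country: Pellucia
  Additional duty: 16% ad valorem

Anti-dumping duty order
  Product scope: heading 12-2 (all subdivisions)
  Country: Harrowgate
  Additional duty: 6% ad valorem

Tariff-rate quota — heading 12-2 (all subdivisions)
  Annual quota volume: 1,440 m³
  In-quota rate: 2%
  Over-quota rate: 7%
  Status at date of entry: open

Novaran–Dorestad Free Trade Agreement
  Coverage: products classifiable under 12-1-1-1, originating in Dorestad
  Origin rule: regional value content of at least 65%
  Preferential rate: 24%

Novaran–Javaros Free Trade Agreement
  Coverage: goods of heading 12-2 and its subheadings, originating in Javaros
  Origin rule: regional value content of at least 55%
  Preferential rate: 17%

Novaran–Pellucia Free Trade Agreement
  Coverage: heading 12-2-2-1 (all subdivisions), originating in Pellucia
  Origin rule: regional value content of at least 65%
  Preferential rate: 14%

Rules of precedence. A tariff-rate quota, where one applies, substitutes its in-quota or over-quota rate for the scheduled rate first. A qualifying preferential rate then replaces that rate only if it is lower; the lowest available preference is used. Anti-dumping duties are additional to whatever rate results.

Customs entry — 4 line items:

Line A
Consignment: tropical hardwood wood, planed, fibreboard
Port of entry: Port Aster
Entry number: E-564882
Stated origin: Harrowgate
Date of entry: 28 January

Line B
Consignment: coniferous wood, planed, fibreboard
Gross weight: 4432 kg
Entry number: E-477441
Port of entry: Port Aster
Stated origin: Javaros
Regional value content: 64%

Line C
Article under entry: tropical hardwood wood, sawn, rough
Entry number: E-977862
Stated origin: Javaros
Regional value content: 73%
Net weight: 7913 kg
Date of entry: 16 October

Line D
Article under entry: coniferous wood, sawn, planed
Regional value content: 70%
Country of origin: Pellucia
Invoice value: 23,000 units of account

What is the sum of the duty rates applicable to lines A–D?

Line A: tropical hardwood → 12-2; fibreboard → 12-2-1; planed → 12-2-1-3. Scheduled 34%. quota on 12-2 open → in-quota 2%; anti-dumping (Harrowgate, 12-2): +6%; total 2% + 6% = 8%. → 8%.
Line B: coniferous → 12-1; fibreboard → 12-1-4; planed → 12-1-4-1. Scheduled 4%. Javaros agreement on 12-2: 12-1-4-1 not covered. → 4%.
Line C: tropical hardwood → 12-2; sawn → 12-2-2; rough → 12-2-2-2. Scheduled 26%. quota on 12-2 open → in-quota 2%; Javaros agreement on 12-2: RVC ≥ 55% → 17% available; preference 17% not lower than 2% → no reduction. → 2%.
Line D: coniferous → 12-1; sawn → 12-1-3; planed → 12-1-3-3. Scheduled 19%. Pellucia agreement on 12-2-2-1: 12-1-3-3 not covered; anti-dumping (Pellucia, 12-1): +16%; total 19% + 16% = 35%. → 35%.
Sum: 8% + 4% + 2% + 35% = 49%.

49%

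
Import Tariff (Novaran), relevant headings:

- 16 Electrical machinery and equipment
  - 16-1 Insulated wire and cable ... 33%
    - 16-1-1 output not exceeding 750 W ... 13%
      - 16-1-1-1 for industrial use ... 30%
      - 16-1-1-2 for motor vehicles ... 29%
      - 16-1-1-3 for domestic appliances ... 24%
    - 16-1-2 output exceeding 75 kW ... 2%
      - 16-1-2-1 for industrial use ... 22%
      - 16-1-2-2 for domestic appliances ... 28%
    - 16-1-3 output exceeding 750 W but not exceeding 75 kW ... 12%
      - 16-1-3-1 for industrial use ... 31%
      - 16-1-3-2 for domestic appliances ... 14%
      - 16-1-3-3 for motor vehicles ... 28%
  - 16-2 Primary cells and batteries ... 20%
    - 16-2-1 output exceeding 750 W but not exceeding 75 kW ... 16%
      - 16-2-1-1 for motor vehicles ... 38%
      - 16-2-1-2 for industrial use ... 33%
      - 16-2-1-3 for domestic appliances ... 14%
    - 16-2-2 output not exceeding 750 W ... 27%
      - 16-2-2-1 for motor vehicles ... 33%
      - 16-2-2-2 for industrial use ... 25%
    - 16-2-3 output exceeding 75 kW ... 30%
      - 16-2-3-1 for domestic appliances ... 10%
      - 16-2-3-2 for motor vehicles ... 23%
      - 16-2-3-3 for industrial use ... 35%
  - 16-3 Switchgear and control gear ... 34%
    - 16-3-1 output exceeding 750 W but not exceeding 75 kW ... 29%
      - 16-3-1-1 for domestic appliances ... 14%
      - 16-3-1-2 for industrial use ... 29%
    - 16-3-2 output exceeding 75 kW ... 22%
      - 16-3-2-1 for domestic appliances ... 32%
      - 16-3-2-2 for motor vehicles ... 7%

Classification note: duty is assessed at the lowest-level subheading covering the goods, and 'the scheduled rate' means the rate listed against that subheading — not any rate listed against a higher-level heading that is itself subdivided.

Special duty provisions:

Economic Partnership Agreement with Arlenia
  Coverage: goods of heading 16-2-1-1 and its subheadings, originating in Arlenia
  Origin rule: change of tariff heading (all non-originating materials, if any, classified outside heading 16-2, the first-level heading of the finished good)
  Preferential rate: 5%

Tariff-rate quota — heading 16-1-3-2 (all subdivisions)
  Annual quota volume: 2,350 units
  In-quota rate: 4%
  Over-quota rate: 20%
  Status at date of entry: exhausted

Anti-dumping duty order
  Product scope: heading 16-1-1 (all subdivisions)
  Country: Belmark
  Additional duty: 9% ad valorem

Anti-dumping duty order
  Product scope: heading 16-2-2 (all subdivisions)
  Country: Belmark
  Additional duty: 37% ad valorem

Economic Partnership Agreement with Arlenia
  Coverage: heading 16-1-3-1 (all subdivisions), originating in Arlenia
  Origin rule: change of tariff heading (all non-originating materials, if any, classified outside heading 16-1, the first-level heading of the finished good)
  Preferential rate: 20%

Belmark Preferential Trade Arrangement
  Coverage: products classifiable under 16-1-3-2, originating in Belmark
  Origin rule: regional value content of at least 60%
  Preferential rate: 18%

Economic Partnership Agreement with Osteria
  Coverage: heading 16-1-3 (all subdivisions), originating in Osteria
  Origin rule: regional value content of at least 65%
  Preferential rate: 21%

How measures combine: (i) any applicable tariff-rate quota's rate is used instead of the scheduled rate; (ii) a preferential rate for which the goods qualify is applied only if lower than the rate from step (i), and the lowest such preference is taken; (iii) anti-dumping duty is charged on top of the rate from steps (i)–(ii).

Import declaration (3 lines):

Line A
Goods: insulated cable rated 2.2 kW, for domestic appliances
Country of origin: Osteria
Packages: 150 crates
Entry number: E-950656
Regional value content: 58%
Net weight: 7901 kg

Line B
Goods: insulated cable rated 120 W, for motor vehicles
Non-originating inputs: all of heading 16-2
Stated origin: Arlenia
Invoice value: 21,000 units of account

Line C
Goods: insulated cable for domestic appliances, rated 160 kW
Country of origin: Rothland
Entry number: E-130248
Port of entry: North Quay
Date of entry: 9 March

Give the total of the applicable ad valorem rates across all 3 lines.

Line A: insulated cable → 16-1; rated 2.2 kW → 16-1-3; for domestic appliances → 16-1-3-2. Scheduled 14%. quota on 16-1-3-2 exhausted → over-quota 20%; Osteria agreement on 16-1-3: RVC < 65%. → 20%.
Line B: insulated cable → 16-1; rated 120 W → 16-1-1; for motor vehicles → 16-1-1-2. Scheduled 29%. Arlenia agreement on 16-2-1-1: 16-1-1-2 not covered; Arlenia agreement on 16-1-3-1: 16-1-1-2 not covered. → 29%.
Line C: insulated cable → 16-1; rated 160 kW → 16-1-2; for domestic appliances → 16-1-2-2. Scheduled 28%. No special measure applies. → 28%.
Sum: 20% + 29% + 28% = 77%.

77%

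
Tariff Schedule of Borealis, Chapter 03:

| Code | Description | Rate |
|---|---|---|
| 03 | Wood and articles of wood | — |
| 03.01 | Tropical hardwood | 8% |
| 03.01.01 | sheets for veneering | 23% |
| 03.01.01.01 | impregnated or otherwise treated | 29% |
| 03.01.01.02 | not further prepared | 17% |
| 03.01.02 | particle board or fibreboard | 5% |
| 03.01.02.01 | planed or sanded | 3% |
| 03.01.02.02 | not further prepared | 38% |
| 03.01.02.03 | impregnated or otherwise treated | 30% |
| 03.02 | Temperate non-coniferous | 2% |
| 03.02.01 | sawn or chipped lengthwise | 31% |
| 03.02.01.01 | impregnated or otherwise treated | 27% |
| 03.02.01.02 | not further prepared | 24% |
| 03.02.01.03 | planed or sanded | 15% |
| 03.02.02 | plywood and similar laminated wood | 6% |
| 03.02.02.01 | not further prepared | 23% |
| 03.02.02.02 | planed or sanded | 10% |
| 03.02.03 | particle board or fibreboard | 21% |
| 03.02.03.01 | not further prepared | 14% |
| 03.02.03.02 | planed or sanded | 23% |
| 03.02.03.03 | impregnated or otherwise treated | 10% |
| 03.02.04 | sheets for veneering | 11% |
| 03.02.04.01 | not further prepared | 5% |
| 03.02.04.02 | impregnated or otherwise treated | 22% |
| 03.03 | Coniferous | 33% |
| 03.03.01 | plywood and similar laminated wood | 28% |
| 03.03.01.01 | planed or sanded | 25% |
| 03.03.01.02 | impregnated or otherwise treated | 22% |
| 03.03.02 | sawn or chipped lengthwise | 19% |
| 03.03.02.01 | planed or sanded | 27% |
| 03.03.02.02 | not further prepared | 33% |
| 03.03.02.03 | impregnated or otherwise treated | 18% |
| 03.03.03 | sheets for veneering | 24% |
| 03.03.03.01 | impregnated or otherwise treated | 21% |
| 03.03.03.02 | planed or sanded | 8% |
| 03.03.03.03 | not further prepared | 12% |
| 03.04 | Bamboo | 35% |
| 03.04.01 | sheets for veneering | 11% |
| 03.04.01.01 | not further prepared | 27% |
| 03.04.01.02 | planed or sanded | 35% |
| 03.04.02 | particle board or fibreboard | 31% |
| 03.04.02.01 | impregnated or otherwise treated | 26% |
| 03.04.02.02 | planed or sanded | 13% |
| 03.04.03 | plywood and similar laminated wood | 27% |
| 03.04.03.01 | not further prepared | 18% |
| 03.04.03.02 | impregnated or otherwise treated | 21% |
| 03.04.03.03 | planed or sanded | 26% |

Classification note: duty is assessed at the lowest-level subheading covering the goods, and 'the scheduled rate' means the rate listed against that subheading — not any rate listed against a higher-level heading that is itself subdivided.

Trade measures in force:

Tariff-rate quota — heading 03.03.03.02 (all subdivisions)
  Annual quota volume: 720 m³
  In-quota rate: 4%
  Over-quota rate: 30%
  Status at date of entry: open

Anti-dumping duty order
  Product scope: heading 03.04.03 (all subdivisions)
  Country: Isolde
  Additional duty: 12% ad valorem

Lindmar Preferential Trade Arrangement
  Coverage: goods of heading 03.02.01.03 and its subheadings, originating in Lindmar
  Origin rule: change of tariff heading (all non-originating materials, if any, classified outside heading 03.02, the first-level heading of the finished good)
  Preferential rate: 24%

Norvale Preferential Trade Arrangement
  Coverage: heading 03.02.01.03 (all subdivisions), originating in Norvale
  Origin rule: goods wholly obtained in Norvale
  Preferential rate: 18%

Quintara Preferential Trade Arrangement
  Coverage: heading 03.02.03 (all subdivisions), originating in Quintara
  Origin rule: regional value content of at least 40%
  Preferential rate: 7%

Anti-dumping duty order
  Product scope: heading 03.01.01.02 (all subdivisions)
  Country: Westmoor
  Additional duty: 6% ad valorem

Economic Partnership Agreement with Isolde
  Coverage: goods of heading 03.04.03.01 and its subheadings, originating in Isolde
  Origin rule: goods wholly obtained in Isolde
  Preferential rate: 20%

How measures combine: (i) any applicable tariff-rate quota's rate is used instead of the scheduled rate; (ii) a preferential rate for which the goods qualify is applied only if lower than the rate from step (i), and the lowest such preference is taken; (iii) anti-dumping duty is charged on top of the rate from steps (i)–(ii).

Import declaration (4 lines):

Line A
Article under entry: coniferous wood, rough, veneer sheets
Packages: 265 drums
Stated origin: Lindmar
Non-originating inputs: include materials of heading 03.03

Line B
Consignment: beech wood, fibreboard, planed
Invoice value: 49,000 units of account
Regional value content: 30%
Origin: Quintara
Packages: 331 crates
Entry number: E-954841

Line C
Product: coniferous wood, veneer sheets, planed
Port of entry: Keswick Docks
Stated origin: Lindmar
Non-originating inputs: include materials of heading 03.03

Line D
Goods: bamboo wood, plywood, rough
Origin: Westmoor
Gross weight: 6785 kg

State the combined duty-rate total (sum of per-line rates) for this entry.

57%

Line A: coniferous → 03.03; veneer sheets → 03.03.03; rough → 03.03.03.03. Scheduled 12%. Lindmar agreement on 03.02.01.03: 03.03.03.03 not covered. → 12%.
Line B: beech → 03.02; fibreboard → 03.02.03; planed → 03.02.03.02. Scheduled 23%. Quintara agreement on 03.02.03: RVC < 40%. → 23%.
Line C: coniferous → 03.03; veneer sheets → 03.03.03; planed → 03.03.03.02. Scheduled 8%. quota on 03.03.03.02 open → in-quota 4%; Lindmar agreement on 03.02.01.03: 03.03.03.02 not covered. → 4%.
Line D: bamboo → 03.04; plywood → 03.04.03; rough → 03.04.03.01. Scheduled 18%. No special measure applies. → 18%.
Sum: 12% + 23% + 4% + 18% = 57%.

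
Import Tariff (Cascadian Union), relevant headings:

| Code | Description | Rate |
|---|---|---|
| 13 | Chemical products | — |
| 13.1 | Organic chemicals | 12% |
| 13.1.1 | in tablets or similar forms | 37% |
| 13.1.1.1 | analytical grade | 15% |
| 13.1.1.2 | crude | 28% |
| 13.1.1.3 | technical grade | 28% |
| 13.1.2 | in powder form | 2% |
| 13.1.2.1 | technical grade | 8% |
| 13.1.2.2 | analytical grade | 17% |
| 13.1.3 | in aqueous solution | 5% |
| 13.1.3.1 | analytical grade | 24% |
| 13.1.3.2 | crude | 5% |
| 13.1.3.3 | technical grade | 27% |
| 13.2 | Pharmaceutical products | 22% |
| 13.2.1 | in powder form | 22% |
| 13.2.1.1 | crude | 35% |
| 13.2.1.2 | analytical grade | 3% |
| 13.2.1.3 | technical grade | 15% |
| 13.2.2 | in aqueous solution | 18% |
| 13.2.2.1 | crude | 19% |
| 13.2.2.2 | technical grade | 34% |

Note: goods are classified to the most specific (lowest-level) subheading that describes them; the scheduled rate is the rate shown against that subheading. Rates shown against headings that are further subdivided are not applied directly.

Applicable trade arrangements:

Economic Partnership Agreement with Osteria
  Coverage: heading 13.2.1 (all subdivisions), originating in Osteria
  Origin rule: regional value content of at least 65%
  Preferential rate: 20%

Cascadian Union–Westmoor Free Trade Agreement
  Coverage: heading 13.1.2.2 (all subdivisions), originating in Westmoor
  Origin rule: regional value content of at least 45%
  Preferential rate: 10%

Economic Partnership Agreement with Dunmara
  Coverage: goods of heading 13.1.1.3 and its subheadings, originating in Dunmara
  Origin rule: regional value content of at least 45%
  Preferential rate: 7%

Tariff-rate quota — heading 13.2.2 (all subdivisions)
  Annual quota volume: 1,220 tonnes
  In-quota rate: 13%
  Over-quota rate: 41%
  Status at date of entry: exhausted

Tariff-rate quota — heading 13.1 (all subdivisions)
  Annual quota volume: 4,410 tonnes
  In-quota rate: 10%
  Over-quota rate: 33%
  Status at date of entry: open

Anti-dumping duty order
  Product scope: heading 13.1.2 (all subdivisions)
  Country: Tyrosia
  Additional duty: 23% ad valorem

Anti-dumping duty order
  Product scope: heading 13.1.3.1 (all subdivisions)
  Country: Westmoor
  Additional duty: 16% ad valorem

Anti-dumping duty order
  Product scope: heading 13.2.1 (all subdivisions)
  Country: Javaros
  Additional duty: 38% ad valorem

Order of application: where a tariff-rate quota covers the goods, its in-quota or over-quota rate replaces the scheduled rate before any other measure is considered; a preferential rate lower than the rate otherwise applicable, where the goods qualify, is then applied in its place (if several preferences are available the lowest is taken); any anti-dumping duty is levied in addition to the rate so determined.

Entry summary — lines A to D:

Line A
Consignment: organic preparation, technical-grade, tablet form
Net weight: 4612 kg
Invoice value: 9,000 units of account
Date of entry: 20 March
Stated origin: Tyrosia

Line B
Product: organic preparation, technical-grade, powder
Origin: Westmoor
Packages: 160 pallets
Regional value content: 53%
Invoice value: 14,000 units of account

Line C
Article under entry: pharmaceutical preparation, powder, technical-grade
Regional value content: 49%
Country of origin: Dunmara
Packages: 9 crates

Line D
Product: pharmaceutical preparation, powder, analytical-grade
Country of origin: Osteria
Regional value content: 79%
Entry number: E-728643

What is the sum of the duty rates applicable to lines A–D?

38%

Line A: organic → 13.1; tablet form → 13.1.1; technical-grade → 13.1.1.3. Scheduled 28%. quota on 13.1 open → in-quota 10%. → 10%.
Line B: organic → 13.1; powder → 13.1.2; technical-grade → 13.1.2.1. Scheduled 8%. quota on 13.1 open → in-quota 10%; Westmoor agreement on 13.1.2.2: 13.1.2.1 not covered. → 10%.
Line C: pharmaceutical → 13.2; powder → 13.2.1; technical-grade → 13.2.1.3. Scheduled 15%. Dunmara agreement on 13.1.1.3: 13.2.1.3 not covered. → 15%.
Line D: pharmaceutical → 13.2; powder → 13.2.1; analytical-grade → 13.2.1.2. Scheduled 3%. Osteria agreement on 13.2.1: RVC ≥ 65% → 20% available; preference 20% not lower than 3% → no reduction. → 3%.
Sum: 10% + 10% + 15% + 3% = 38%.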